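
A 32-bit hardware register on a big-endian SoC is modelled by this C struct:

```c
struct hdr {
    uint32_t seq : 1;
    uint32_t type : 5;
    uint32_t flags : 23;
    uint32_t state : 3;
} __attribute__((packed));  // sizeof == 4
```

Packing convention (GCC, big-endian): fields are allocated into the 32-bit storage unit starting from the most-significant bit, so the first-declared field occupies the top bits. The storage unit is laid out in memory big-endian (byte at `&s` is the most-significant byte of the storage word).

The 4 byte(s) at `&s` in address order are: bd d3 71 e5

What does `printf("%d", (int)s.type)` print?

15

[0]=0xbd [1]=0xd3 [2]=0x71 [3]=0xe5 (big-endian) → word 0xbdd371e5
seq [31+:1] = (word>>31) & 0x1 = 1
type [26+:5] = (word>>26) & 0x1f = 15  ←
flags [3+:23] = (word>>3) & 0x7fffff = 3829308
state [0+:3] = (word>>0) & 0x7 = 5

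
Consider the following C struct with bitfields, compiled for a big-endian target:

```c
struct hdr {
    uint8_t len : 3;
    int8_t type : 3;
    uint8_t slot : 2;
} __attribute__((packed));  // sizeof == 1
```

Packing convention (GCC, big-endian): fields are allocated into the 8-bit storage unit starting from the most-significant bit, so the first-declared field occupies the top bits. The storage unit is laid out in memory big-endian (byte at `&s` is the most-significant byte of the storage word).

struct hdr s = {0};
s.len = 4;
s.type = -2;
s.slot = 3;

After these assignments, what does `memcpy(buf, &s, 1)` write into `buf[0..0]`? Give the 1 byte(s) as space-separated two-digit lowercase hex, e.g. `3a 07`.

9b

len (3b) val=4 bits=0x4 at bit 5: 0x80
type (3b) val=-2 bits=0x6 at bit 2: 0x98
slot (2b) val=3 bits=0x3 at bit 0: 0x9b
word = 0x9b → big-endian bytes:
  [0]=0x9b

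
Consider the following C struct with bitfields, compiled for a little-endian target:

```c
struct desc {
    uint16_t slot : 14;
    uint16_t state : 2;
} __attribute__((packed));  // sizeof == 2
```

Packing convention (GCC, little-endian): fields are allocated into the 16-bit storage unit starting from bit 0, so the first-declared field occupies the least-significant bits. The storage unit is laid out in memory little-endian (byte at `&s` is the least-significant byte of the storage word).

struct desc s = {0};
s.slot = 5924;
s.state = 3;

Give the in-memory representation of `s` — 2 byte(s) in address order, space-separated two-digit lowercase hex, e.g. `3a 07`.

24 d7

[0+:14] slot=5924 & 0x3fff = 0x1724; word=0x1724
[14+:2] state=3 & 0x3 = 0x3; word=0xd724
word = 0xd724 → little-endian bytes:
  [0]=0x24  [1]=0xd7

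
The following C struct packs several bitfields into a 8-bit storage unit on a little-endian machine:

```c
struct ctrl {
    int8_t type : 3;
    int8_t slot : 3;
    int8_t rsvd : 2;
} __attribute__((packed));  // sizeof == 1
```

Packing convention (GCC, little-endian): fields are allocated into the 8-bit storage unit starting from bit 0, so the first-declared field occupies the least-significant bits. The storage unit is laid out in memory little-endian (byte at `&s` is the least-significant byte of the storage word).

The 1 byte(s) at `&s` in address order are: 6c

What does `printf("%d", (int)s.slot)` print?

[0]=0x6c (little-endian) → word 0x6c
type [0+:3] = (word>>0) & 0x7 = 4
slot [3+:3] = (word>>3) & 0x7 = 5  ←
rsvd [6+:2] = (word>>6) & 0x3 = 1
slot signed 3b, MSB=1: 5 - 8 = -3

-3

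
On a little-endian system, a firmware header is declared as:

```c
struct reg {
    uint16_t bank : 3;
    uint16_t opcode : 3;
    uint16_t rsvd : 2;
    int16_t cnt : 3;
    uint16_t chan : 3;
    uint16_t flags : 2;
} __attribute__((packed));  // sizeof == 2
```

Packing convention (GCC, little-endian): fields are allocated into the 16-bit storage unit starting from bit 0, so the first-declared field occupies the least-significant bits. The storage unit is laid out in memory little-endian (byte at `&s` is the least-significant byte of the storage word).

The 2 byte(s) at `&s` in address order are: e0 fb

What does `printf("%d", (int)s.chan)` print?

[0]=0xe0 [1]=0xfb (little-endian) → word 0xfbe0
bank:3 @ bit 0 → (0xfbe0>>0)&0x7 = 0x0
opcode:3 @ bit 3 → (0xfbe0>>3)&0x7 = 0x4
rsvd:2 @ bit 6 → (0xfbe0>>6)&0x3 = 0x3
cnt:3 @ bit 8 → (0xfbe0>>8)&0x7 = 0x3
chan:3 @ bit 11 → (0xfbe0>>11)&0x7 = 0x7  ←
flags:2 @ bit 14 → (0xfbe0>>14)&0x3 = 0x3

7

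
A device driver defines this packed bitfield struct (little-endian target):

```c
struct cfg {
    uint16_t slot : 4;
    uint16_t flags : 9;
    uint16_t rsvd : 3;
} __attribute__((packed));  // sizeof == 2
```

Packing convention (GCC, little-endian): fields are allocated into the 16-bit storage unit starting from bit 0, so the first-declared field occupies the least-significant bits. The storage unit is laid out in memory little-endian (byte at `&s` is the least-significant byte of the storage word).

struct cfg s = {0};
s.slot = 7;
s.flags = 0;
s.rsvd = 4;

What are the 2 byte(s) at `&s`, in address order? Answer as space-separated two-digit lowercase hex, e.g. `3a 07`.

slot:4 = 7 → 0x7 << 0 → word 0x0007
flags:9 = 0 → 0x0 << 4 → word 0x0007
rsvd:3 = 4 → 0x4 << 13 → word 0x8007
word = 0x8007 → little-endian bytes:
  [0]=0x07  [1]=0x80

07 80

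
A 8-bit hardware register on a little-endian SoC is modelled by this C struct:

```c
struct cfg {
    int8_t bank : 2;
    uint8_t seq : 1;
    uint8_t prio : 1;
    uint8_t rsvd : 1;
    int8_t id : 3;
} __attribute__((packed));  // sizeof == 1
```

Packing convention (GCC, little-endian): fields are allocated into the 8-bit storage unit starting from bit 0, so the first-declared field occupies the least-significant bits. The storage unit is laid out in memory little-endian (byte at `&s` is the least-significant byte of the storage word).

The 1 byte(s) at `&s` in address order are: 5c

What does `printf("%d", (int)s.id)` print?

2

[0]=0x5c (little-endian) → word 0x5c
bank [0+:2] = (word>>0) & 0x3 = 0
seq [2+:1] = (word>>2) & 0x1 = 1
prio [3+:1] = (word>>3) & 0x1 = 1
rsvd [4+:1] = (word>>4) & 0x1 = 1
id [5+:3] = (word>>5) & 0x7 = 2  ←
id signed 3b, MSB=0: value = 2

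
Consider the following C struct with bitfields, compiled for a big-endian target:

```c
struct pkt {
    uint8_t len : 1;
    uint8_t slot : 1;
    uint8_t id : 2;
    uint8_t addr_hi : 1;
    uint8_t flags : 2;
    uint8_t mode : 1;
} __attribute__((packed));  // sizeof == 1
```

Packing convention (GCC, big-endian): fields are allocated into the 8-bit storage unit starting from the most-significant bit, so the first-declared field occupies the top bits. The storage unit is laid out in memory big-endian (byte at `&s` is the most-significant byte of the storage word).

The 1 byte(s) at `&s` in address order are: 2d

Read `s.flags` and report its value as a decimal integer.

2

[0]=0x2d (big-endian) → word 0x2d
len [7+:1] = (word>>7) & 0x1 = 0
slot [6+:1] = (word>>6) & 0x1 = 0
id [4+:2] = (word>>4) & 0x3 = 2
addr_hi [3+:1] = (word>>3) & 0x1 = 1
flags [1+:2] = (word>>1) & 0x3 = 2  ←
mode [0+:1] = (word>>0) & 0x1 = 1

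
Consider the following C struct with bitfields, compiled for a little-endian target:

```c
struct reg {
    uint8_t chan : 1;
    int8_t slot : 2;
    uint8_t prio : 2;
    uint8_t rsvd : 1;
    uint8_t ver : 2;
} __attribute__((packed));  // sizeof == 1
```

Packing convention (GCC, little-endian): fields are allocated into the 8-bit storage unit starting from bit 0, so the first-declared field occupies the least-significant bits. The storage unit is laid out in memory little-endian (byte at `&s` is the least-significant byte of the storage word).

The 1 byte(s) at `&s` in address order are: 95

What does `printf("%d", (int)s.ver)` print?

2

[0]=0x95 (little-endian) → word 0x95
chan [0+:1] = (word>>0) & 0x1 = 1
slot [1+:2] = (word>>1) & 0x3 = 2
prio [3+:2] = (word>>3) & 0x3 = 2
rsvd [5+:1] = (word>>5) & 0x1 = 0
ver [6+:2] = (word>>6) & 0x3 = 2  ←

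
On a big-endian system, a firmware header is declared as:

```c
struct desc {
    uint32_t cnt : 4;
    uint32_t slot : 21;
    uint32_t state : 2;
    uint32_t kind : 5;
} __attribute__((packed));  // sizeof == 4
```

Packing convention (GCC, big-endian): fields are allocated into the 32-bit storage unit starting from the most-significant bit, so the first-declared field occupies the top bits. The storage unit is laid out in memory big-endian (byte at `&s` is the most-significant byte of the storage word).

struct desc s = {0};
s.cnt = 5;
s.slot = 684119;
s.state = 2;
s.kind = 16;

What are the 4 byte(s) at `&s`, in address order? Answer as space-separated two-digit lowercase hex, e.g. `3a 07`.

cnt (4b) val=5 bits=0x5 at bit 28: 0x50000000
slot (21b) val=684119 bits=0xa7057 at bit 7: 0x55382b80
state (2b) val=2 bits=0x2 at bit 5: 0x55382bc0
kind (5b) val=16 bits=0x10 at bit 0: 0x55382bd0
word = 0x55382bd0 → big-endian bytes:
  [0]=0x55  [1]=0x38  [2]=0x2b  [3]=0xd0

55 38 2b d0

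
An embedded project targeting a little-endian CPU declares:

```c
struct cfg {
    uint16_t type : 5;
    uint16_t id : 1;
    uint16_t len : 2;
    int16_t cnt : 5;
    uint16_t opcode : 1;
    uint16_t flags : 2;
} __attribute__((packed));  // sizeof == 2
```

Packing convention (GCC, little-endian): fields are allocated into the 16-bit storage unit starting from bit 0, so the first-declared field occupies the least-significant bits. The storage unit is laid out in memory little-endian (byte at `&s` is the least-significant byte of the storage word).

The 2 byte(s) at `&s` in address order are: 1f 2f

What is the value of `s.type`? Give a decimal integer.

31

[0]=0x1f [1]=0x2f (little-endian) → word 0x2f1f
type [0+:5] = (word>>0) & 0x1f = 31  ←
id [5+:1] = (word>>5) & 0x1 = 0
len [6+:2] = (word>>6) & 0x3 = 0
cnt [8+:5] = (word>>8) & 0x1f = 15
opcode [13+:1] = (word>>13) & 0x1 = 1
flags [14+:2] = (word>>14) & 0x3 = 0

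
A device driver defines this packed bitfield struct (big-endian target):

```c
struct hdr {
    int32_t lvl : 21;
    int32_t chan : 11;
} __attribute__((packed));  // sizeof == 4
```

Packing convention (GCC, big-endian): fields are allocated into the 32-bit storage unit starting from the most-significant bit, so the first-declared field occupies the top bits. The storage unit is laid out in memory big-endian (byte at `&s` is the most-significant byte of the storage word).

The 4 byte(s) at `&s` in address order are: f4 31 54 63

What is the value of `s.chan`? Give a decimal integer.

-925

[0]=0xf4 [1]=0x31 [2]=0x54 [3]=0x63 (big-endian) → word 0xf4315463
lvl:21 @ bit 11 → (0xf4315463>>11)&0x1fffff = 0x1e862a
chan:11 @ bit 0 → (0xf4315463>>0)&0x7ff = 0x463  ←
chan signed 11b, MSB=1: 1123 - 2048 = -925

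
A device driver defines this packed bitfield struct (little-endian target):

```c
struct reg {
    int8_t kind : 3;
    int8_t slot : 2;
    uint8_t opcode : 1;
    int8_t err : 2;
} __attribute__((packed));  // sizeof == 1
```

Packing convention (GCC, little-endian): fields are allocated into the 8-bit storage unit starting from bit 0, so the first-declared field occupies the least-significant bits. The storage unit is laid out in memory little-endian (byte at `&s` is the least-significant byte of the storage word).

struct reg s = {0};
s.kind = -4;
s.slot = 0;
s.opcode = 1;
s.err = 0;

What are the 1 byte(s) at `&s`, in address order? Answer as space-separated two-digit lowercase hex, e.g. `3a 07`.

24

[0+:3] kind=-4 & 0x7 = 0x4; word=0x04
[3+:2] slot=0 & 0x3 = 0x0; word=0x04
[5+:1] opcode=1 & 0x1 = 0x1; word=0x24
[6+:2] err=0 & 0x3 = 0x0; word=0x24
word = 0x24 → little-endian bytes:
  [0]=0x24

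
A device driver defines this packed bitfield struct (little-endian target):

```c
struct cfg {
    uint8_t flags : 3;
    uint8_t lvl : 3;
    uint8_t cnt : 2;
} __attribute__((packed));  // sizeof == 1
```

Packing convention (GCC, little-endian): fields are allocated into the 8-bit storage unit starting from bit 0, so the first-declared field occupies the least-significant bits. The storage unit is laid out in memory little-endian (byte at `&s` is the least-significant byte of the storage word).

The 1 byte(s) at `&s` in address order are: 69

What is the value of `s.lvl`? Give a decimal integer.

5

[0]=0x69 (little-endian) → word 0x69
flags [0+:3] = (word>>0) & 0x7 = 1
lvl [3+:3] = (word>>3) & 0x7 = 5  ←
cnt [6+:2] = (word>>6) & 0x3 = 1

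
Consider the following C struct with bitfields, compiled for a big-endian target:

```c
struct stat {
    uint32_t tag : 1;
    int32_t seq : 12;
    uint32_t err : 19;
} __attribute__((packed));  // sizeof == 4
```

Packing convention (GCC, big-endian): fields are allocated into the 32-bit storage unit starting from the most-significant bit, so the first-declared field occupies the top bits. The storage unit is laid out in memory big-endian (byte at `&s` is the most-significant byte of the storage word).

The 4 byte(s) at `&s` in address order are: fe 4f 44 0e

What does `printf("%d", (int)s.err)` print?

476174

[0]=0xfe [1]=0x4f [2]=0x44 [3]=0x0e (big-endian) → word 0xfe4f440e
tag:1 @ bit 31 → (0xfe4f440e>>31)&0x1 = 0x1
seq:12 @ bit 19 → (0xfe4f440e>>19)&0xfff = 0xfc9
err:19 @ bit 0 → (0xfe4f440e>>0)&0x7ffff = 0x7440e  ←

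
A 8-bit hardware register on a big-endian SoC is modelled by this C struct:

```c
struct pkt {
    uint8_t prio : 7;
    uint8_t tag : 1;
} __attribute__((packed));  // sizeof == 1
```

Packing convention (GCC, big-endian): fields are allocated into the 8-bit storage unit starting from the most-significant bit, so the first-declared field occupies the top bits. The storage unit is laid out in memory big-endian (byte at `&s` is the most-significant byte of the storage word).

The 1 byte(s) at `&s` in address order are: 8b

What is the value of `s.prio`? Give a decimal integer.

[0]=0x8b (big-endian) → word 0x8b
prio:7 @ bit 1 → (0x8b>>1)&0x7f = 0x45  ←
tag:1 @ bit 0 → (0x8b>>0)&0x1 = 0x1

69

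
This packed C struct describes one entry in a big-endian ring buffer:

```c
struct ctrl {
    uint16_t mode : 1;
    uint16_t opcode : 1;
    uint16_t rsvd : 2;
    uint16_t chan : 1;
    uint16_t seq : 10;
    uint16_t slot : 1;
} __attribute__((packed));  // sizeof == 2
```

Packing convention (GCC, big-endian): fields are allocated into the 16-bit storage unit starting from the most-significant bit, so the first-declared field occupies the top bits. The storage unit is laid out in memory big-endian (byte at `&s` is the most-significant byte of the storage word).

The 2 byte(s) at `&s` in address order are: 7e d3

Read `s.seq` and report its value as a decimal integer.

873

[0]=0x7e [1]=0xd3 (big-endian) → word 0x7ed3
mode [15+:1] = (word>>15) & 0x1 = 0
opcode [14+:1] = (word>>14) & 0x1 = 1
rsvd [12+:2] = (word>>12) & 0x3 = 3
chan [11+:1] = (word>>11) & 0x1 = 1
seq [1+:10] = (word>>1) & 0x3ff = 873  ←
slot [0+:1] = (word>>0) & 0x1 = 1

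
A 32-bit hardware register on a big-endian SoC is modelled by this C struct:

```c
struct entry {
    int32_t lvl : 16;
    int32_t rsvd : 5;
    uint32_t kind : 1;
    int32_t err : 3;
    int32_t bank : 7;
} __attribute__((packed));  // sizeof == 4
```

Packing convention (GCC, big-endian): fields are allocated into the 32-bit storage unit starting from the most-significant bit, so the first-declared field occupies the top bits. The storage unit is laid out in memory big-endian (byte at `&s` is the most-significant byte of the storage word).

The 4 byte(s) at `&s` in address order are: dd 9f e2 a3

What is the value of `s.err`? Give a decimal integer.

-3

[0]=0xdd [1]=0x9f [2]=0xe2 [3]=0xa3 (big-endian) → word 0xdd9fe2a3
lvl:16 @ bit 16 → (0xdd9fe2a3>>16)&0xffff = 0xdd9f
rsvd:5 @ bit 11 → (0xdd9fe2a3>>11)&0x1f = 0x1c
kind:1 @ bit 10 → (0xdd9fe2a3>>10)&0x1 = 0x0
err:3 @ bit 7 → (0xdd9fe2a3>>7)&0x7 = 0x5  ←
bank:7 @ bit 0 → (0xdd9fe2a3>>0)&0x7f = 0x23
err signed 3b, MSB=1: 5 - 8 = -3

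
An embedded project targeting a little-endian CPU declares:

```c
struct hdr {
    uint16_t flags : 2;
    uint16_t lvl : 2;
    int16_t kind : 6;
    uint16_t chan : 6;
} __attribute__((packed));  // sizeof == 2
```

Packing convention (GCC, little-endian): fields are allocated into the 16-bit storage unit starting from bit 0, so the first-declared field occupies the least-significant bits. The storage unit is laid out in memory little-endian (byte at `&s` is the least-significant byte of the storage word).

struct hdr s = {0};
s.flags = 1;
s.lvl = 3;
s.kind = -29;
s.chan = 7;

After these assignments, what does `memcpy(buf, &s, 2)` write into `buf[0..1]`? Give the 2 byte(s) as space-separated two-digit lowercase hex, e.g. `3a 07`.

flags (2b) val=1 bits=0x1 at bit 0: 0x0001
lvl (2b) val=3 bits=0x3 at bit 2: 0x000d
kind (6b) val=-29 bits=0x23 at bit 4: 0x023d
chan (6b) val=7 bits=0x7 at bit 10: 0x1e3d
word = 0x1e3d → little-endian bytes:
  [0]=0x3d  [1]=0x1e

3d 1e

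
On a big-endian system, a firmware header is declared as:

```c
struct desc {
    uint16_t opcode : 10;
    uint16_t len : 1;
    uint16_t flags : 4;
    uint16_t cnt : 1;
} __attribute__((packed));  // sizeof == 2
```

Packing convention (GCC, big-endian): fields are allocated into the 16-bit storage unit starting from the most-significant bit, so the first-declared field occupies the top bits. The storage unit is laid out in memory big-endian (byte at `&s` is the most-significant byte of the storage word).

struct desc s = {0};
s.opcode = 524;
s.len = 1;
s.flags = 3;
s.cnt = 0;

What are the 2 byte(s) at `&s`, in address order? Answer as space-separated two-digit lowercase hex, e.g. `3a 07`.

83 26

opcode:10 = 524 → 0x20c << 6 → word 0x8300
len:1 = 1 → 0x1 << 5 → word 0x8320
flags:4 = 3 → 0x3 << 1 → word 0x8326
cnt:1 = 0 → 0x0 << 0 → word 0x8326
word = 0x8326 → big-endian bytes:
  [0]=0x83  [1]=0x26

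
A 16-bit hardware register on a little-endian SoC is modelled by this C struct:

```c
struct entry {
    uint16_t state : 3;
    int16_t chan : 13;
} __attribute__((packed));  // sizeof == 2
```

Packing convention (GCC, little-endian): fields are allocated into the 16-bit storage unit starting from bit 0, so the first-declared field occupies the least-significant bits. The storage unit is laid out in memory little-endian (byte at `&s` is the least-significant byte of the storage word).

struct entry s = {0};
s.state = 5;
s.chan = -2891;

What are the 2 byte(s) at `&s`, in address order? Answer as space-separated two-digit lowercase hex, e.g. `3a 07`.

state (3b) val=5 bits=0x5 at bit 0: 0x0005
chan (13b) val=-2891 bits=0x14b5 at bit 3: 0xa5ad
word = 0xa5ad → little-endian bytes:
  [0]=0xad  [1]=0xa5

ad a5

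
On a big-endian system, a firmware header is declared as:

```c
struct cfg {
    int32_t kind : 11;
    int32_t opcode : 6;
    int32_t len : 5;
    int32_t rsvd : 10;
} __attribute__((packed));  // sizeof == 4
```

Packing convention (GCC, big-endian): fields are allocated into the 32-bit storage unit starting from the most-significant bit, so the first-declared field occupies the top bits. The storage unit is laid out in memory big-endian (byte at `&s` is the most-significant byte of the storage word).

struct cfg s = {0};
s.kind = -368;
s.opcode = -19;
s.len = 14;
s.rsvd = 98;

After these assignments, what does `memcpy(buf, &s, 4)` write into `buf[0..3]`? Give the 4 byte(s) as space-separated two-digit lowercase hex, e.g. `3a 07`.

kind:11 = -368 → 0x690 << 21 → word 0xd2000000
opcode:6 = -19 → 0x2d << 15 → word 0xd2168000
len:5 = 14 → 0xe << 10 → word 0xd216b800
rsvd:10 = 98 → 0x62 << 0 → word 0xd216b862
word = 0xd216b862 → big-endian bytes:
  [0]=0xd2  [1]=0x16  [2]=0xb8  [3]=0x62

d2 16 b8 62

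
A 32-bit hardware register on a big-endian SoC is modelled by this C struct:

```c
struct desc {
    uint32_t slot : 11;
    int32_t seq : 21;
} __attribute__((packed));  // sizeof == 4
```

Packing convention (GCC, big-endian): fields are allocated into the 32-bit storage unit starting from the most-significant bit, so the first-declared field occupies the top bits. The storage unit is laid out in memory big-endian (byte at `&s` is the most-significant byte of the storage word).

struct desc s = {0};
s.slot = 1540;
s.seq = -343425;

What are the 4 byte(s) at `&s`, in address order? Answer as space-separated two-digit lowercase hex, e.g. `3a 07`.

slot (11b) val=1540 bits=0x604 at bit 21: 0xc0800000
seq (21b) val=-343425 bits=0x1ac27f at bit 0: 0xc09ac27f
word = 0xc09ac27f → big-endian bytes:
  [0]=0xc0  [1]=0x9a  [2]=0xc2  [3]=0x7f

c0 9a c2 7f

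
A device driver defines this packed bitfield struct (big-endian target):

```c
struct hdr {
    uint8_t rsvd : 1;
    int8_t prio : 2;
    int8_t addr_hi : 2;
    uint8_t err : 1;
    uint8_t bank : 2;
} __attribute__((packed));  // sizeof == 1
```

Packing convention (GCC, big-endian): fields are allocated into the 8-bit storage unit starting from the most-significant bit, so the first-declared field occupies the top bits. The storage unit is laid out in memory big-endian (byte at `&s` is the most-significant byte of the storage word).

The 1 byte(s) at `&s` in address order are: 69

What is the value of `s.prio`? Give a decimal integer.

-1

[0]=0x69 (big-endian) → word 0x69
rsvd:1 @ bit 7 → (0x69>>7)&0x1 = 0x0
prio:2 @ bit 5 → (0x69>>5)&0x3 = 0x3  ←
addr_hi:2 @ bit 3 → (0x69>>3)&0x3 = 0x1
err:1 @ bit 2 → (0x69>>2)&0x1 = 0x0
bank:2 @ bit 0 → (0x69>>0)&0x3 = 0x1
prio signed 2b, MSB=1: 3 - 4 = -1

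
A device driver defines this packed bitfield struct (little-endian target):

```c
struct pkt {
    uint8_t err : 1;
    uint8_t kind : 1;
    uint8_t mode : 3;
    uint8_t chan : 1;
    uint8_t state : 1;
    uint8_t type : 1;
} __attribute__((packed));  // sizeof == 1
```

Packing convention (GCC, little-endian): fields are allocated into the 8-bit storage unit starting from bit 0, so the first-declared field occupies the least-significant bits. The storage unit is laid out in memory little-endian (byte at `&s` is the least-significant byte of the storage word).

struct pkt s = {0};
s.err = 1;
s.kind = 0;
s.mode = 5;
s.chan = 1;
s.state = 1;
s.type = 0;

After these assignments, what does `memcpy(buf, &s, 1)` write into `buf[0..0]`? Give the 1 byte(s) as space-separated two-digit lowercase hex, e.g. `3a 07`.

err (1b) val=1 bits=0x1 at bit 0: 0x01
kind (1b) val=0 bits=0x0 at bit 1: 0x01
mode (3b) val=5 bits=0x5 at bit 2: 0x15
chan (1b) val=1 bits=0x1 at bit 5: 0x35
state (1b) val=1 bits=0x1 at bit 6: 0x75
type (1b) val=0 bits=0x0 at bit 7: 0x75
word = 0x75 → little-endian bytes:
  [0]=0x75

75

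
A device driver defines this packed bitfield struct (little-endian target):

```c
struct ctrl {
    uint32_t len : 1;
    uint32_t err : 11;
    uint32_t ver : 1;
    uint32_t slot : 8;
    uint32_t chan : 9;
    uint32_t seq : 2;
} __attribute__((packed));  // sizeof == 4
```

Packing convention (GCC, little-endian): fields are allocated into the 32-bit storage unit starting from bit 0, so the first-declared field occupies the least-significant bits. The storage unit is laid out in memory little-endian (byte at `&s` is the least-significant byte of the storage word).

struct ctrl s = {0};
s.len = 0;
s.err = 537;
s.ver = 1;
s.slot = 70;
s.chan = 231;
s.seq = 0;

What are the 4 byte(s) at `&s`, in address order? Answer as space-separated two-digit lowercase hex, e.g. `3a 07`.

32 d4 e8 1c

len:1 = 0 → 0x0 << 0 → word 0x00000000
err:11 = 537 → 0x219 << 1 → word 0x00000432
ver:1 = 1 → 0x1 << 12 → word 0x00001432
slot:8 = 70 → 0x46 << 13 → word 0x0008d432
chan:9 = 231 → 0xe7 << 21 → word 0x1ce8d432
seq:2 = 0 → 0x0 << 30 → word 0x1ce8d432
word = 0x1ce8d432 → little-endian bytes:
  [0]=0x32  [1]=0xd4  [2]=0xe8  [3]=0x1c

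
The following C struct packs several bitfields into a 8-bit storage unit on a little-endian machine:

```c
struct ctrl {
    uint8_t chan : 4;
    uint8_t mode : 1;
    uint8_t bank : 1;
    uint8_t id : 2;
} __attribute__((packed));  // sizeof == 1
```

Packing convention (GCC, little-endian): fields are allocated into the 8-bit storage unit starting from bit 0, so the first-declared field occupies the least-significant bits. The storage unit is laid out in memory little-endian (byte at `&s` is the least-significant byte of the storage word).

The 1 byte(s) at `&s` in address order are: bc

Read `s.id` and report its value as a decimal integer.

2

[0]=0xbc (little-endian) → word 0xbc
chan [0+:4] = (word>>0) & 0xf = 12
mode [4+:1] = (word>>4) & 0x1 = 1
bank [5+:1] = (word>>5) & 0x1 = 1
id [6+:2] = (word>>6) & 0x3 = 2  ←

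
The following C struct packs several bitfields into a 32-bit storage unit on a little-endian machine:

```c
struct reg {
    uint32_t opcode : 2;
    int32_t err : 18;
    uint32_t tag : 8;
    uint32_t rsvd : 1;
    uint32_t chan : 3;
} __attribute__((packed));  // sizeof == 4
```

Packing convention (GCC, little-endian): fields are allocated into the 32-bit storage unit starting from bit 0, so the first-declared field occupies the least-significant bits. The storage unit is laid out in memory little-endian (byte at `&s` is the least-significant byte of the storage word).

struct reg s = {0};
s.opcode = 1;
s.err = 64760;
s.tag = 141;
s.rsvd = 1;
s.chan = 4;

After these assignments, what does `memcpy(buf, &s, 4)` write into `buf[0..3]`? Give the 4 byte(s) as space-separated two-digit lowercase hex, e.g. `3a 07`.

e1 f3 d3 98

opcode:2 = 1 → 0x1 << 0 → word 0x00000001
err:18 = 64760 → 0xfcf8 << 2 → word 0x0003f3e1
tag:8 = 141 → 0x8d << 20 → word 0x08d3f3e1
rsvd:1 = 1 → 0x1 << 28 → word 0x18d3f3e1
chan:3 = 4 → 0x4 << 29 → word 0x98d3f3e1
word = 0x98d3f3e1 → little-endian bytes:
  [0]=0xe1  [1]=0xf3  [2]=0xd3  [3]=0x98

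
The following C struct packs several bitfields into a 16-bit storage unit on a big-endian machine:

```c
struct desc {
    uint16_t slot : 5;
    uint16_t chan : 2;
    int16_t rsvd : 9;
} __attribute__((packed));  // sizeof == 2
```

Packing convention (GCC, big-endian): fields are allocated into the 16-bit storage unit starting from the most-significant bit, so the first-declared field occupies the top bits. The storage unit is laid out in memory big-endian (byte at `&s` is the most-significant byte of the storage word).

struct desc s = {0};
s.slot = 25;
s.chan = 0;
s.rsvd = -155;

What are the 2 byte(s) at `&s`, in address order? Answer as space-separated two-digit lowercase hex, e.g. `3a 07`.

slot (5b) val=25 bits=0x19 at bit 11: 0xc800
chan (2b) val=0 bits=0x0 at bit 9: 0xc800
rsvd (9b) val=-155 bits=0x165 at bit 0: 0xc965
word = 0xc965 → big-endian bytes:
  [0]=0xc9  [1]=0x65

c9 65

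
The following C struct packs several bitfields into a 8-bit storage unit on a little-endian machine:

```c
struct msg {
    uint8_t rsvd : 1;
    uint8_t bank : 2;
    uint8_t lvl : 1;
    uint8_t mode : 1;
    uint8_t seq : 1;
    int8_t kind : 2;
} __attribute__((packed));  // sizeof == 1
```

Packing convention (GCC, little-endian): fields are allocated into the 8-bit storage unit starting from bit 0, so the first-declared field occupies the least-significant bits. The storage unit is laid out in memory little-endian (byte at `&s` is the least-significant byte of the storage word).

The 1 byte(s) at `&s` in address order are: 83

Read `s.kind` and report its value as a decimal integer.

-2

[0]=0x83 (little-endian) → word 0x83
rsvd:1 @ bit 0 → (0x83>>0)&0x1 = 0x1
bank:2 @ bit 1 → (0x83>>1)&0x3 = 0x1
lvl:1 @ bit 3 → (0x83>>3)&0x1 = 0x0
mode:1 @ bit 4 → (0x83>>4)&0x1 = 0x0
seq:1 @ bit 5 → (0x83>>5)&0x1 = 0x0
kind:2 @ bit 6 → (0x83>>6)&0x3 = 0x2  ←
kind signed 2b, MSB=1: 2 - 4 = -2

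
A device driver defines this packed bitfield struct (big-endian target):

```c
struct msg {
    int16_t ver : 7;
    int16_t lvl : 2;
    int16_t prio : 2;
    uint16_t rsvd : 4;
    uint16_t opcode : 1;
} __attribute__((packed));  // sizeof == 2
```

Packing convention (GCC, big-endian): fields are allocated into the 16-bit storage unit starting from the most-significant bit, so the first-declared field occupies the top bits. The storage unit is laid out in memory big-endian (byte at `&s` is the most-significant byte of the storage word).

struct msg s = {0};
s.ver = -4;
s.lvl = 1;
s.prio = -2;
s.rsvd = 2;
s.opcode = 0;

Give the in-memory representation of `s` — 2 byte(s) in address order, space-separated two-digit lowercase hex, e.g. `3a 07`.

[9+:7] ver=-4 & 0x7f = 0x7c; word=0xf800
[7+:2] lvl=1 & 0x3 = 0x1; word=0xf880
[5+:2] prio=-2 & 0x3 = 0x2; word=0xf8c0
[1+:4] rsvd=2 & 0xf = 0x2; word=0xf8c4
[0+:1] opcode=0 & 0x1 = 0x0; word=0xf8c4
word = 0xf8c4 → big-endian bytes:
  [0]=0xf8  [1]=0xc4

f8 c4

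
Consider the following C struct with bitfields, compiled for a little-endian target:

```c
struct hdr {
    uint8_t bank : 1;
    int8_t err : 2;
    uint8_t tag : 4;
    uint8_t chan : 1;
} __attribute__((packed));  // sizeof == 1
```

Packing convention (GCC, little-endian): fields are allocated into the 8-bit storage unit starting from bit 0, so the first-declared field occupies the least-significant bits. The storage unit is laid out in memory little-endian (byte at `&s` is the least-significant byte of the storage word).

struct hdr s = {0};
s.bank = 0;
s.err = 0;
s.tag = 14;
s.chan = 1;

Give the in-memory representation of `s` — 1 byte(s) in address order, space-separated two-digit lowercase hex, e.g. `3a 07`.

bank (1b) val=0 bits=0x0 at bit 0: 0x00
err (2b) val=0 bits=0x0 at bit 1: 0x00
tag (4b) val=14 bits=0xe at bit 3: 0x70
chan (1b) val=1 bits=0x1 at bit 7: 0xf0
word = 0xf0 → little-endian bytes:
  [0]=0xf0

f0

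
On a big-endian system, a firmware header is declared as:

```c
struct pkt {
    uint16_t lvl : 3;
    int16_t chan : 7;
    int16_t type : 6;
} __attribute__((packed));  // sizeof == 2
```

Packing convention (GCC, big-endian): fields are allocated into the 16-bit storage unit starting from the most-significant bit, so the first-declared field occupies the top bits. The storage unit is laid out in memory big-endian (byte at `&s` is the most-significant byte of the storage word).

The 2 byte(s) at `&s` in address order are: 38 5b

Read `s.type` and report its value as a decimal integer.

27

[0]=0x38 [1]=0x5b (big-endian) → word 0x385b
lvl:3 @ bit 13 → (0x385b>>13)&0x7 = 0x1
chan:7 @ bit 6 → (0x385b>>6)&0x7f = 0x61
type:6 @ bit 0 → (0x385b>>0)&0x3f = 0x1b  ←
type signed 6b, MSB=0: value = 27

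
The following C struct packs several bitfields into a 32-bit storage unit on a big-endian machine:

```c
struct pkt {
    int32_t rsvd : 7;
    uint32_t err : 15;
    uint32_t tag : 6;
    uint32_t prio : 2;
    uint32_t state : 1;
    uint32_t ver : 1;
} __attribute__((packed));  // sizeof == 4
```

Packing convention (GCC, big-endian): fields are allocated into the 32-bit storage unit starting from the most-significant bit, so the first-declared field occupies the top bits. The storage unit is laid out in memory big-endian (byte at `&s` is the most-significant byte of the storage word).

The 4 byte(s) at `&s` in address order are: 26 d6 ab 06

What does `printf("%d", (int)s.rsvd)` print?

19

[0]=0x26 [1]=0xd6 [2]=0xab [3]=0x06 (big-endian) → word 0x26d6ab06
rsvd:7 @ bit 25 → (0x26d6ab06>>25)&0x7f = 0x13  ←
err:15 @ bit 10 → (0x26d6ab06>>10)&0x7fff = 0x35aa
tag:6 @ bit 4 → (0x26d6ab06>>4)&0x3f = 0x30
prio:2 @ bit 2 → (0x26d6ab06>>2)&0x3 = 0x1
state:1 @ bit 1 → (0x26d6ab06>>1)&0x1 = 0x1
ver:1 @ bit 0 → (0x26d6ab06>>0)&0x1 = 0x0
rsvd signed 7b, MSB=0: value = 19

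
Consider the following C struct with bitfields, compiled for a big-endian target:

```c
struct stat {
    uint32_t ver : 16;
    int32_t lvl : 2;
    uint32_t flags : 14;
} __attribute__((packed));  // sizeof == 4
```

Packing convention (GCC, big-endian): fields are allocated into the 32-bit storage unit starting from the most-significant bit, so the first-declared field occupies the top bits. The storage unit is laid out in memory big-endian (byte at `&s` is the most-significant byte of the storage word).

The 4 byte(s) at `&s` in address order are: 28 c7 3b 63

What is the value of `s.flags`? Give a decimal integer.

15203

[0]=0x28 [1]=0xc7 [2]=0x3b [3]=0x63 (big-endian) → word 0x28c73b63
ver [16+:16] = (word>>16) & 0xffff = 10439
lvl [14+:2] = (word>>14) & 0x3 = 0
flags [0+:14] = (word>>0) & 0x3fff = 15203  ←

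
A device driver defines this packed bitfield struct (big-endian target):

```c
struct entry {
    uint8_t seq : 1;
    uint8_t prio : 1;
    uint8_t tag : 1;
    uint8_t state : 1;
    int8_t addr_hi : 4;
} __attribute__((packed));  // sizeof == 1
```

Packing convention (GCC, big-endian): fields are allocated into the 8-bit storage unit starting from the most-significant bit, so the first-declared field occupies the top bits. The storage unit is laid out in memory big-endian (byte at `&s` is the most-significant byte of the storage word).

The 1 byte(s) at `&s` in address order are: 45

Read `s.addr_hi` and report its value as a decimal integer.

[0]=0x45 (big-endian) → word 0x45
seq [7+:1] = (word>>7) & 0x1 = 0
prio [6+:1] = (word>>6) & 0x1 = 1
tag [5+:1] = (word>>5) & 0x1 = 0
state [4+:1] = (word>>4) & 0x1 = 0
addr_hi [0+:4] = (word>>0) & 0xf = 5  ←
addr_hi signed 4b, MSB=0: value = 5

5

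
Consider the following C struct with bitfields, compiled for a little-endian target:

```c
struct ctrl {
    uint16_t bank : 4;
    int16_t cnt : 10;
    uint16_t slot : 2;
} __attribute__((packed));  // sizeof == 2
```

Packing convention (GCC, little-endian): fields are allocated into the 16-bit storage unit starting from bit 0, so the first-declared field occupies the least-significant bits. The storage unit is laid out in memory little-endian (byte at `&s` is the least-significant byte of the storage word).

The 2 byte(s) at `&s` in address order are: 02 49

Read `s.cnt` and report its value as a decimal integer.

144

[0]=0x02 [1]=0x49 (little-endian) → word 0x4902
bank [0+:4] = (word>>0) & 0xf = 2
cnt [4+:10] = (word>>4) & 0x3ff = 144  ←
slot [14+:2] = (word>>14) & 0x3 = 1
cnt signed 10b, MSB=0: value = 144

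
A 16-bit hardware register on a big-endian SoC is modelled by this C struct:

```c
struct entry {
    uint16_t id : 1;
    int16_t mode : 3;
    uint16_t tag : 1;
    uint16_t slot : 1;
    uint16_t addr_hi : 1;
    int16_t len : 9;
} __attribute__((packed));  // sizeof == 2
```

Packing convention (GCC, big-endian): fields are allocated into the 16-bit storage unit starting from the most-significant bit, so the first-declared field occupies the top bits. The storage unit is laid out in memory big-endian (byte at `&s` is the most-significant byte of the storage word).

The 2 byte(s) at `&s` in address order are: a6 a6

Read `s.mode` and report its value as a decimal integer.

[0]=0xa6 [1]=0xa6 (big-endian) → word 0xa6a6
id:1 @ bit 15 → (0xa6a6>>15)&0x1 = 0x1
mode:3 @ bit 12 → (0xa6a6>>12)&0x7 = 0x2  ←
tag:1 @ bit 11 → (0xa6a6>>11)&0x1 = 0x0
slot:1 @ bit 10 → (0xa6a6>>10)&0x1 = 0x1
addr_hi:1 @ bit 9 → (0xa6a6>>9)&0x1 = 0x1
len:9 @ bit 0 → (0xa6a6>>0)&0x1ff = 0xa6
mode signed 3b, MSB=0: value = 2

2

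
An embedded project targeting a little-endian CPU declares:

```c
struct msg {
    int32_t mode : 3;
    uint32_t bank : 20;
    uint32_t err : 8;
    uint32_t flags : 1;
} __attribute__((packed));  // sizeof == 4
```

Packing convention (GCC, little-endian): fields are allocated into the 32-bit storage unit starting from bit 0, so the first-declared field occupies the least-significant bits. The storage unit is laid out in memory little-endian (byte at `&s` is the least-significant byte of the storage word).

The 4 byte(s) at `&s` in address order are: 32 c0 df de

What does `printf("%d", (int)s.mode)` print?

[0]=0x32 [1]=0xc0 [2]=0xdf [3]=0xde (little-endian) → word 0xdedfc032
mode:3 @ bit 0 → (0xdedfc032>>0)&0x7 = 0x2  ←
bank:20 @ bit 3 → (0xdedfc032>>3)&0xfffff = 0xbf806
err:8 @ bit 23 → (0xdedfc032>>23)&0xff = 0xbd
flags:1 @ bit 31 → (0xdedfc032>>31)&0x1 = 0x1
mode signed 3b, MSB=0: value = 2

2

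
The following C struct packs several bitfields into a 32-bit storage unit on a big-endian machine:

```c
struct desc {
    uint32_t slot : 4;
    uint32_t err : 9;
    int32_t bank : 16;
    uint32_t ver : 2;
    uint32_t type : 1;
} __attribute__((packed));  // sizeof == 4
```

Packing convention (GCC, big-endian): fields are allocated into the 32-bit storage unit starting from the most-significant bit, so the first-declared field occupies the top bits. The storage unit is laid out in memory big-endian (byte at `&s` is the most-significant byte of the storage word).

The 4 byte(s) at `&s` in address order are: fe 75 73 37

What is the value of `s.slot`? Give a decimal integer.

15

[0]=0xfe [1]=0x75 [2]=0x73 [3]=0x37 (big-endian) → word 0xfe757337
slot:4 @ bit 28 → (0xfe757337>>28)&0xf = 0xf  ←
err:9 @ bit 19 → (0xfe757337>>19)&0x1ff = 0x1ce
bank:16 @ bit 3 → (0xfe757337>>3)&0xffff = 0xae66
ver:2 @ bit 1 → (0xfe757337>>1)&0x3 = 0x3
type:1 @ bit 0 → (0xfe757337>>0)&0x1 = 0x1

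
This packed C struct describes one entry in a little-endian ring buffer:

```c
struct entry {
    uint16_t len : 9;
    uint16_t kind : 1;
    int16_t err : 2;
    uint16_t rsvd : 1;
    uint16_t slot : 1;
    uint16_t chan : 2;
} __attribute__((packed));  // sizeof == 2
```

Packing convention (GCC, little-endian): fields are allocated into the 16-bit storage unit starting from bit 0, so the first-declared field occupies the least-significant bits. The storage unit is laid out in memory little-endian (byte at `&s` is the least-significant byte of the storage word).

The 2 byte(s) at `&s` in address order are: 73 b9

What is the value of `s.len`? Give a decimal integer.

[0]=0x73 [1]=0xb9 (little-endian) → word 0xb973
len:9 @ bit 0 → (0xb973>>0)&0x1ff = 0x173  ←
kind:1 @ bit 9 → (0xb973>>9)&0x1 = 0x0
err:2 @ bit 10 → (0xb973>>10)&0x3 = 0x2
rsvd:1 @ bit 12 → (0xb973>>12)&0x1 = 0x1
slot:1 @ bit 13 → (0xb973>>13)&0x1 = 0x1
chan:2 @ bit 14 → (0xb973>>14)&0x3 = 0x2

371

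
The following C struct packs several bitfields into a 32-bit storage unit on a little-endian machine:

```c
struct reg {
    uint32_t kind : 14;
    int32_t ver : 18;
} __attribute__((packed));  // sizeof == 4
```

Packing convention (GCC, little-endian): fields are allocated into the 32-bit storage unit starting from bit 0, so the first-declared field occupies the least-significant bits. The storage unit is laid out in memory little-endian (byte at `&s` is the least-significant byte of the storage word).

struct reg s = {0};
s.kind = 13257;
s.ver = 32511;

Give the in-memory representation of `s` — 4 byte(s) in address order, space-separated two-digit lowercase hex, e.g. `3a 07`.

c9 f3 bf 1f

[0+:14] kind=13257 & 0x3fff = 0x33c9; word=0x000033c9
[14+:18] ver=32511 & 0x3ffff = 0x7eff; word=0x1fbff3c9
word = 0x1fbff3c9 → little-endian bytes:
  [0]=0xc9  [1]=0xf3  [2]=0xbf  [3]=0x1f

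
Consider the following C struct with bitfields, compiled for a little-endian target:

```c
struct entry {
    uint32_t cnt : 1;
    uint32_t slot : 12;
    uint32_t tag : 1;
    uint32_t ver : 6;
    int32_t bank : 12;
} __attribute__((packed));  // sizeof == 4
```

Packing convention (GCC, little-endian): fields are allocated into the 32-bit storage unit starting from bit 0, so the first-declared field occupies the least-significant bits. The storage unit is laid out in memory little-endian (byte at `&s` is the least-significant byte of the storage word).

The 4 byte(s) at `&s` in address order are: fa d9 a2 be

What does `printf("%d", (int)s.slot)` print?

[0]=0xfa [1]=0xd9 [2]=0xa2 [3]=0xbe (little-endian) → word 0xbea2d9fa
cnt [0+:1] = (word>>0) & 0x1 = 0
slot [1+:12] = (word>>1) & 0xfff = 3325  ←
tag [13+:1] = (word>>13) & 0x1 = 0
ver [14+:6] = (word>>14) & 0x3f = 11
bank [20+:12] = (word>>20) & 0xfff = 3050

3325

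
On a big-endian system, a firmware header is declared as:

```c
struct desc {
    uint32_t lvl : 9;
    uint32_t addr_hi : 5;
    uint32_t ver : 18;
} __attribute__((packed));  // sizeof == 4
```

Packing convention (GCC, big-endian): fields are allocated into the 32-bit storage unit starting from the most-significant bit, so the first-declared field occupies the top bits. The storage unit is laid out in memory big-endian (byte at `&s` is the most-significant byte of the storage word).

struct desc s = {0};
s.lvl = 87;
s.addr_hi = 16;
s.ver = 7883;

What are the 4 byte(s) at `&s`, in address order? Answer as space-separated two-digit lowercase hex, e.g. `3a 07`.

lvl:9 = 87 → 0x57 << 23 → word 0x2b800000
addr_hi:5 = 16 → 0x10 << 18 → word 0x2bc00000
ver:18 = 7883 → 0x1ecb << 0 → word 0x2bc01ecb
word = 0x2bc01ecb → big-endian bytes:
  [0]=0x2b  [1]=0xc0  [2]=0x1e  [3]=0xcb

2b c0 1e cb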